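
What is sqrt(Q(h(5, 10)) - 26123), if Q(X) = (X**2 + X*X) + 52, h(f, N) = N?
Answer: I*sqrt(25871) ≈ 160.84*I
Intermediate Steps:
Q(X) = 52 + 2*X**2 (Q(X) = (X**2 + X**2) + 52 = 2*X**2 + 52 = 52 + 2*X**2)
sqrt(Q(h(5, 10)) - 26123) = sqrt((52 + 2*10**2) - 26123) = sqrt((52 + 2*100) - 26123) = sqrt((52 + 200) - 26123) = sqrt(252 - 26123) = sqrt(-25871) = I*sqrt(25871)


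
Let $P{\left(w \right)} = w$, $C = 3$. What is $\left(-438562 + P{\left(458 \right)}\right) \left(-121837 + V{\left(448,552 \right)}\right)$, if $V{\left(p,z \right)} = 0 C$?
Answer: $53377277048$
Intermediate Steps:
$V{\left(p,z \right)} = 0$ ($V{\left(p,z \right)} = 0 \cdot 3 = 0$)
$\left(-438562 + P{\left(458 \right)}\right) \left(-121837 + V{\left(448,552 \right)}\right) = \left(-438562 + 458\right) \left(-121837 + 0\right) = \left(-438104\right) \left(-121837\right) = 53377277048$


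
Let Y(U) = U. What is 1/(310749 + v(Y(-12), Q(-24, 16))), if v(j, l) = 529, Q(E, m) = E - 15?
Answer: 1/311278 ≈ 3.2126e-6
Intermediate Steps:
Q(E, m) = -15 + E
1/(310749 + v(Y(-12), Q(-24, 16))) = 1/(310749 + 529) = 1/311278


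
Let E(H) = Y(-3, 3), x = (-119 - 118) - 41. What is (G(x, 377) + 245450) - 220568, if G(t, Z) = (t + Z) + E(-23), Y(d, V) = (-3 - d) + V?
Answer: 24984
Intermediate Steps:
x = -278 (x = -237 - 41 = -278)
Y(d, V) = -3 + V - d
E(H) = 3 (E(H) = -3 + 3 - 1*(-3) = -3 + 3 + 3 = 3)
G(t, Z) = 3 + Z + t (G(t, Z) = (t + Z) + 3 = (Z + t) + 3 = 3 + Z + t)
(G(x, 377) + 245450) - 220568 = ((3 + 377 - 278) + 245450) - 220568 = (102 + 245450) - 220568 = 245552 - 220568 = 24984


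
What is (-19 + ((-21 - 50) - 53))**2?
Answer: 20449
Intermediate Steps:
(-19 + ((-21 - 50) - 53))**2 = (-19 + (-71 - 53))**2 = (-19 - 124)**2 = (-143)**2 = 20449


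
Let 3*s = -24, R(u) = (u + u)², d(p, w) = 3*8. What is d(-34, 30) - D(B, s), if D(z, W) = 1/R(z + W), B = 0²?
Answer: 6143/256 ≈ 23.996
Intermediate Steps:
d(p, w) = 24
R(u) = 4*u² (R(u) = (2*u)² = 4*u²)
B = 0
s = -8 (s = (⅓)*(-24) = -8)
D(z, W) = 1/(4*(W + z)²) (D(z, W) = 1/(4*(z + W)²) = 1/(4*(W + z)²))
d(-34, 30) - D(B, s) = 24 - 1/(4*(-8 + 0)²) = 24 - 1/(4*(-8)²) = 24 - 1/(4*64) = 24 - 1*1/256 = 24 - 1/256 = 6143/256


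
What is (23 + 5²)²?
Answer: 2304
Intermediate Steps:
(23 + 5²)² = (23 + 25)² = 48² = 2304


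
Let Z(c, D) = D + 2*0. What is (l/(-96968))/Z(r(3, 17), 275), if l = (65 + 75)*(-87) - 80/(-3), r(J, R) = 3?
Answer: 1823/3999930 ≈ 0.00045576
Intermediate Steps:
l = -36460/3 (l = 140*(-87) - 80*(-⅓) = -12180 + 80/3 = -36460/3 ≈ -12153.)
Z(c, D) = D (Z(c, D) = D + 0 = D)
(l/(-96968))/Z(r(3, 17), 275) = -36460/3/(-96968)/275 = -36460/3*(-1/96968)*(1/275) = (9115/72726)*(1/275) = 1823/3999930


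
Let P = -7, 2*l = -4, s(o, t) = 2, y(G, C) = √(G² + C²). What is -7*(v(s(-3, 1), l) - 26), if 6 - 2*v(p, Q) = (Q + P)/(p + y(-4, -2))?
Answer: 2639/16 - 63*√5/16 ≈ 156.13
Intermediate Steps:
y(G, C) = √(C² + G²)
l = -2 (l = (½)*(-4) = -2)
v(p, Q) = 3 - (-7 + Q)/(2*(p + 2*√5)) (v(p, Q) = 3 - (Q - 7)/(2*(p + √((-2)² + (-4)²))) = 3 - (-7 + Q)/(2*(p + √(4 + 16))) = 3 - (-7 + Q)/(2*(p + √20)) = 3 - (-7 + Q)/(2*(p + 2*√5)))
-7*(v(s(-3, 1), l) - 26) = -7*((7 - 1*(-2) + 6*2 + 12*√5)/(2*(2 + 2*√5)) - 26) = -7*((7 + 2 + 12 + 12*√5)/(2*(2 + 2*√5)) - 26) = -7*((21 + 12*√5)/(2*(2 + 2*√5)) - 26) = -7*(-26 + (21 + 12*√5)/(2*(2 + 2*√5))) = 182 - 7*(21 + 12*√5)/(2*(2 + 2*√5))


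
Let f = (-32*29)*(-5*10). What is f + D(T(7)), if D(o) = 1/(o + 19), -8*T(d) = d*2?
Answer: 3201604/69 ≈ 46400.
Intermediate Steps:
T(d) = -d/4 (T(d) = -d*2/8 = -d/4)
D(o) = 1/(19 + o)
f = 46400 (f = -928*(-50) = 46400)
f + D(T(7)) = 46400 + 1/(19 - ¼*7) = 46400 + 1/(19 - 7/4) = 46400 + 1/(69/4) = 46400 + 4/69 = 3201604/69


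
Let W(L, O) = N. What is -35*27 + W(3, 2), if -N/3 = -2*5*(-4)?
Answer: -1065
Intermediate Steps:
N = -120 (N = -3*(-2*5)*(-4) = -(-30)*(-4) = -3*40 = -120)
W(L, O) = -120
-35*27 + W(3, 2) = -35*27 - 120 = -945 - 120 = -1065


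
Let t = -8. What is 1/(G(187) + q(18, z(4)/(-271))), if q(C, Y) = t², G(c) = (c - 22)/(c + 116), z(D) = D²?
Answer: 101/6519 ≈ 0.015493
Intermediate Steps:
G(c) = (-22 + c)/(116 + c)
q(C, Y) = 64 (q(C, Y) = (-8)² = 64)
1/(G(187) + q(18, z(4)/(-271))) = 1/((-22 + 187)/(116 + 187) + 64) = 1/(165/303 + 64) = 1/((1/303)*165 + 64) = 1/(55/101 + 64) = 1/(6519/101) = 101/6519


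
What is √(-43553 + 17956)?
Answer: I*√25597 ≈ 159.99*I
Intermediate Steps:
√(-43553 + 17956) = √(-25597) = I*√25597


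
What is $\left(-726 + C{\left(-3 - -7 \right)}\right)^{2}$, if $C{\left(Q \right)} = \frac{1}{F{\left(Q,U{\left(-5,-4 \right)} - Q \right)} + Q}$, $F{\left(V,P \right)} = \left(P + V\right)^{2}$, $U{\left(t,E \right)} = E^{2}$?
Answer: $\frac{35629960081}{67600} \approx 5.2707 \cdot 10^{5}$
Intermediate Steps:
$C{\left(Q \right)} = \frac{1}{256 + Q}$ ($C{\left(Q \right)} = \frac{1}{\left(\left(\left(-4\right)^{2} - Q\right) + Q\right)^{2} + Q} = \frac{1}{\left(\left(16 - Q\right) + Q\right)^{2} + Q} = \frac{1}{16^{2} + Q} = \frac{1}{256 + Q}$)
$\left(-726 + C{\left(-3 - -7 \right)}\right)^{2} = \left(-726 + \frac{1}{256 - -4}\right)^{2} = \left(-726 + \frac{1}{256 + \left(-3 + 7\right)}\right)^{2} = \left(-726 + \frac{1}{256 + 4}\right)^{2} = \left(-726 + \frac{1}{260}\right)^{2} = \left(- \frac{188759}{260}\right)^{2} = \frac{35629960081}{67600}$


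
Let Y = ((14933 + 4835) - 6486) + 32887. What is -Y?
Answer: -46169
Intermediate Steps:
Y = 46169 (Y = (19768 - 6486) + 32887 = 13282 + 32887 = 46169)
-Y = -1*46169 = -46169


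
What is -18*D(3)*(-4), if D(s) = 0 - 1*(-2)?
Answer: 144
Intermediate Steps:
D(s) = 2 (D(s) = 0 + 2 = 2)
-18*D(3)*(-4) = -18*2*(-4) = -36*(-4) = 144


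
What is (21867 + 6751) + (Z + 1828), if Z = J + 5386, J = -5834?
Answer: 29998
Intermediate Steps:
Z = -448 (Z = -5834 + 5386 = -448)
(21867 + 6751) + (Z + 1828) = (21867 + 6751) + (-448 + 1828) = 28618 + 1380 = 29998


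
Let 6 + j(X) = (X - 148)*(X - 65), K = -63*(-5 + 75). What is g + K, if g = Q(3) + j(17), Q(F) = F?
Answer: 1875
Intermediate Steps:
K = -4410 (K = -63*70 = -4410)
j(X) = -6 + (-148 + X)*(-65 + X) (j(X) = -6 + (X - 148)*(X - 65) = -6 + (-148 + X)*(-65 + X))
g = 6285 (g = 3 + (9614 + 17² - 213*17) = 3 + (9614 + 289 - 3621) = 3 + 6282 = 6285)
g + K = 6285 - 4410 = 1875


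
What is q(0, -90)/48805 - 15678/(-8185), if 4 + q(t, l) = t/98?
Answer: 30605282/15978757 ≈ 1.9154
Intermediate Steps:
q(t, l) = -4 + t/98
q(0, -90)/48805 - 15678/(-8185) = (-4 + (1/98)*0)/48805 - 15678/(-8185) = (-4 + 0)*(1/48805) - 15678*(-1/8185) = -4*1/48805 + 15678/8185 = -4/48805 + 15678/8185 = 30605282/15978757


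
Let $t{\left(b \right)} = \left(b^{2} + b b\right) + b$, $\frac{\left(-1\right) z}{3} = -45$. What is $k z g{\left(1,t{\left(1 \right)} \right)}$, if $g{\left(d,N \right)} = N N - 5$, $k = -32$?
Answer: $-17280$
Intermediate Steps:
$z = 135$ ($z = \left(-3\right) \left(-45\right) = 135$)
$t{\left(b \right)} = b + 2 b^{2}$ ($t{\left(b \right)} = \left(b^{2} + b^{2}\right) + b = 2 b^{2} + b = b + 2 b^{2}$)
$g{\left(d,N \right)} = -5 + N^{2}$ ($g{\left(d,N \right)} = N^{2} - 5 = -5 + N^{2}$)
$k z g{\left(1,t{\left(1 \right)} \right)} = \left(-32\right) 135 \left(-5 + \left(1 \left(1 + 2 \cdot 1\right)\right)^{2}\right) = - 4320 \left(-5 + \left(1 \left(1 + 2\right)\right)^{2}\right) = - 4320 \left(-5 + \left(1 \cdot 3\right)^{2}\right) = - 4320 \left(-5 + 3^{2}\right) = - 4320 \left(-5 + 9\right) = \left(-4320\right) 4 = -17280$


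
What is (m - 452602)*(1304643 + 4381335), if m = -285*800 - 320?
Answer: -3871707511716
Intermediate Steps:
m = -228320 (m = -228000 - 320 = -228320)
(m - 452602)*(1304643 + 4381335) = (-228320 - 452602)*(1304643 + 4381335) = -680922*5685978 = -3871707511716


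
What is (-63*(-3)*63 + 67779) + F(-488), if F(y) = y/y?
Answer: 79687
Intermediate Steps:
F(y) = 1
(-63*(-3)*63 + 67779) + F(-488) = (-63*(-3)*63 + 67779) + 1 = (189*63 + 67779) + 1 = (11907 + 67779) + 1 = 79686 + 1 = 79687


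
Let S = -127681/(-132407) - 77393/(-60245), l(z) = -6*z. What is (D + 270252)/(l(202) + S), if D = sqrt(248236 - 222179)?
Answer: -179646857641515/804167871482 - 7976859715*sqrt(26057)/9650014457784 ≈ -223.53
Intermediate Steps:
D = sqrt(26057) ≈ 161.42
S = 17939516796/7976859715 (S = -127681*(-1/132407) - 77393*(-1/60245) = 127681/132407 + 77393/60245 = 17939516796/7976859715 ≈ 2.2489)
(D + 270252)/(l(202) + S) = (sqrt(26057) + 270252)/(-6*202 + 17939516796/7976859715) = (270252 + sqrt(26057))/(-1212 + 17939516796/7976859715) = (270252 + sqrt(26057))/(-9650014457784/7976859715) = (270252 + sqrt(26057))*(-7976859715/9650014457784) = -179646857641515/804167871482 - 7976859715*sqrt(26057)/9650014457784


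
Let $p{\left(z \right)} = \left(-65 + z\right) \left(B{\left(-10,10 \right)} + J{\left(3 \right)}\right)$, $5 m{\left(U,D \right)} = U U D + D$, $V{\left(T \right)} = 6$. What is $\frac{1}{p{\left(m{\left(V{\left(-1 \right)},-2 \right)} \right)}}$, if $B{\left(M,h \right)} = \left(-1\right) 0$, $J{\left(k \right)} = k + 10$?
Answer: $- \frac{5}{5187} \approx -0.00096395$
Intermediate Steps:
$J{\left(k \right)} = 10 + k$
$B{\left(M,h \right)} = 0$
$m{\left(U,D \right)} = \frac{D}{5} + \frac{D U^{2}}{5}$ ($m{\left(U,D \right)} = \frac{U U D + D}{5} = \frac{U^{2} D + D}{5} = \frac{D U^{2} + D}{5} = \frac{D + D U^{2}}{5} = \frac{D}{5} + \frac{D U^{2}}{5}$)
$p{\left(z \right)} = -845 + 13 z$ ($p{\left(z \right)} = \left(-65 + z\right) \left(0 + \left(10 + 3\right)\right) = \left(-65 + z\right) \left(0 + 13\right) = \left(-65 + z\right) 13 = -845 + 13 z$)
$\frac{1}{p{\left(m{\left(V{\left(-1 \right)},-2 \right)} \right)}} = \frac{1}{-845 + 13 \cdot \frac{1}{5} \left(-2\right) \left(1 + 6^{2}\right)} = \frac{1}{-845 + 13 \cdot \frac{1}{5} \left(-2\right) \left(1 + 36\right)} = \frac{1}{-845 + 13 \cdot \frac{1}{5} \left(-2\right) 37} = \frac{1}{-845 + 13 \left(- \frac{74}{5}\right)} = \frac{1}{-845 - \frac{962}{5}} = \frac{1}{- \frac{5187}{5}} = - \frac{5}{5187}$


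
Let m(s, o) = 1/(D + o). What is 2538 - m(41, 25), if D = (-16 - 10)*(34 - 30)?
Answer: 200503/79 ≈ 2538.0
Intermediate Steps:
D = -104 (D = -26*4 = -104)
m(s, o) = 1/(-104 + o)
2538 - m(41, 25) = 2538 - 1/(-104 + 25) = 2538 - 1/(-79) = 2538 - 1*(-1/79) = 2538 + 1/79 = 200503/79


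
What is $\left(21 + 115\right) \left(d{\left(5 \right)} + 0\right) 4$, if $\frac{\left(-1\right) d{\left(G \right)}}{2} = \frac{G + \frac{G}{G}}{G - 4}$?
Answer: $-6528$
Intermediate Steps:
$d{\left(G \right)} = - \frac{2 \left(1 + G\right)}{-4 + G}$ ($d{\left(G \right)} = - 2 \frac{G + \frac{G}{G}}{G - 4} = - 2 \frac{G + 1}{-4 + G} = - 2 \frac{1 + G}{-4 + G} = - \frac{2 \left(1 + G\right)}{-4 + G}$)
$\left(21 + 115\right) \left(d{\left(5 \right)} + 0\right) 4 = \left(21 + 115\right) \left(\frac{2 \left(-1 - 5\right)}{-4 + 5} + 0\right) 4 = 136 \left(\frac{2 \left(-1 - 5\right)}{1} + 0\right) 4 = 136 \left(2 \cdot 1 \left(-6\right) + 0\right) 4 = 136 \left(-12 + 0\right) 4 = 136 \left(\left(-12\right) 4\right) = 136 \left(-48\right) = -6528$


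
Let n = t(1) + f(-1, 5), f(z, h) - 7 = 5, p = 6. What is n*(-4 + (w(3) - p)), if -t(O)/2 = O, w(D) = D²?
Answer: -10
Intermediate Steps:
t(O) = -2*O
f(z, h) = 12 (f(z, h) = 7 + 5 = 12)
n = 10 (n = -2*1 + 12 = -2 + 12 = 10)
n*(-4 + (w(3) - p)) = 10*(-4 + (3² - 1*6)) = 10*(-4 + (9 - 6)) = 10*(-4 + 3) = 10*(-1) = -10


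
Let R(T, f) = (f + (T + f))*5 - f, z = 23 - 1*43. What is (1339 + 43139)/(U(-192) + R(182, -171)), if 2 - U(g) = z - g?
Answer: -44478/799 ≈ -55.667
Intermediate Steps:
z = -20 (z = 23 - 43 = -20)
R(T, f) = 5*T + 9*f (R(T, f) = (T + 2*f)*5 - f = (5*T + 10*f) - f = 5*T + 9*f)
U(g) = 22 + g (U(g) = 2 - (-20 - g) = 2 + (20 + g) = 22 + g)
(1339 + 43139)/(U(-192) + R(182, -171)) = (1339 + 43139)/((22 - 192) + (5*182 + 9*(-171))) = 44478/(-170 + (910 - 1539)) = 44478/(-170 - 629) = 44478/(-799) = 44478*(-1/799) = -44478/799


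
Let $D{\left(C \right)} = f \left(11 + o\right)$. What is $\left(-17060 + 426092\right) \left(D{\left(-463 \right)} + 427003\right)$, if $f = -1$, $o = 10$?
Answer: $174649301424$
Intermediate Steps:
$D{\left(C \right)} = -21$ ($D{\left(C \right)} = - (11 + 10) = \left(-1\right) 21 = -21$)
$\left(-17060 + 426092\right) \left(D{\left(-463 \right)} + 427003\right) = \left(-17060 + 426092\right) \left(-21 + 427003\right) = 409032 \cdot 426982 = 174649301424$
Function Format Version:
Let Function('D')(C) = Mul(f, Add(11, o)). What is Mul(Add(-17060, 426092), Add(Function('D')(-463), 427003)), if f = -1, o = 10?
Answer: 174649301424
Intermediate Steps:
Function('D')(C) = -21 (Function('D')(C) = Mul(-1, Add(11, 10)) = Mul(-1, 21) = -21)
Mul(Add(-17060, 426092), Add(Function('D')(-463), 427003)) = Mul(Add(-17060, 426092), Add(-21, 427003)) = Mul(409032, 426982) = 174649301424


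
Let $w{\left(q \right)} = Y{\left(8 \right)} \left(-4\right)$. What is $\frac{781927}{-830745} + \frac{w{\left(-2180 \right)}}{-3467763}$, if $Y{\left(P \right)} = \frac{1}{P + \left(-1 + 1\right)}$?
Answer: $- \frac{200854600291}{213394575810} \approx -0.94124$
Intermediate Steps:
$Y{\left(P \right)} = \frac{1}{P}$ ($Y{\left(P \right)} = \frac{1}{P + 0} = \frac{1}{P}$)
$w{\left(q \right)} = - \frac{1}{2}$ ($w{\left(q \right)} = \frac{1}{8} \left(-4\right) = - \frac{1}{2}$)
$\frac{781927}{-830745} + \frac{w{\left(-2180 \right)}}{-3467763} = \frac{781927}{-830745} - \frac{1}{2 \left(-3467763\right)} = 781927 \left(- \frac{1}{830745}\right) - - \frac{1}{6935526} = - \frac{781927}{830745} + \frac{1}{6935526} = - \frac{200854600291}{213394575810}$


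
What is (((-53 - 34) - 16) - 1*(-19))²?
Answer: 7056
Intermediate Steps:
(((-53 - 34) - 16) - 1*(-19))² = ((-87 - 16) + 19)² = (-103 + 19)² = (-84)² = 7056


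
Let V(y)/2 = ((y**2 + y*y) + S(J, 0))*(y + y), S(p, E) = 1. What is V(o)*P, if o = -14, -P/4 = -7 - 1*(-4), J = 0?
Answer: -264096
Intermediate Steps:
P = 12 (P = -4*(-7 - 1*(-4)) = -4*(-7 + 4) = -4*(-3) = 12)
V(y) = 4*y*(1 + 2*y**2) (V(y) = 2*(((y**2 + y*y) + 1)*(y + y)) = 2*(((y**2 + y**2) + 1)*(2*y)) = 2*((2*y**2 + 1)*(2*y)) = 2*((1 + 2*y**2)*(2*y)) = 2*(2*y*(1 + 2*y**2)) = 4*y*(1 + 2*y**2))
V(o)*P = (4*(-14) + 8*(-14)**3)*12 = (-56 + 8*(-2744))*12 = (-56 - 21952)*12 = -22008*12 = -264096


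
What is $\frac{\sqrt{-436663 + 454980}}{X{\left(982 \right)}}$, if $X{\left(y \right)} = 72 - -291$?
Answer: $\frac{\sqrt{18317}}{363} \approx 0.37284$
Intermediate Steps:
$X{\left(y \right)} = 363$ ($X{\left(y \right)} = 72 + 291 = 363$)
$\frac{\sqrt{-436663 + 454980}}{X{\left(982 \right)}} = \frac{\sqrt{-436663 + 454980}}{363} = \sqrt{18317} \cdot \frac{1}{363} = \frac{\sqrt{18317}}{363}$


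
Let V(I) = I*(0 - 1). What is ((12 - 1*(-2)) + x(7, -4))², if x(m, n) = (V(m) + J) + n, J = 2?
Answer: 25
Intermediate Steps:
V(I) = -I (V(I) = I*(-1) = -I)
x(m, n) = 2 + n - m (x(m, n) = (-m + 2) + n = (2 - m) + n = 2 + n - m)
((12 - 1*(-2)) + x(7, -4))² = ((12 - 1*(-2)) + (2 - 4 - 1*7))² = ((12 + 2) + (2 - 4 - 7))² = (14 - 9)² = 5² = 25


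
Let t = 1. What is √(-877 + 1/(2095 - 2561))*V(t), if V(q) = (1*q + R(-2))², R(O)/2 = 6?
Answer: 169*I*√190446278/466 ≈ 5004.8*I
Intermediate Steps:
R(O) = 12 (R(O) = 2*6 = 12)
V(q) = (12 + q)² (V(q) = (1*q + 12)² = (q + 12)² = (12 + q)²)
√(-877 + 1/(2095 - 2561))*V(t) = √(-877 + 1/(2095 - 2561))*(12 + 1)² = √(-877 + 1/(-466))*13² = √(-877 - 1/466)*169 = √(-408683/466)*169 = (I*√190446278/466)*169 = 169*I*√190446278/466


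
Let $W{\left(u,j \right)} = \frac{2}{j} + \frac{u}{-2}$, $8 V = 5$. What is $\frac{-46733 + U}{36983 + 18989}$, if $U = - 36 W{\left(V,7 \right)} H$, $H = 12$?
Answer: $- \frac{163525}{195902} \approx -0.83473$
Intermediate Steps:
$V = \frac{5}{8}$ ($V = \frac{1}{8} \cdot 5 = \frac{5}{8} \approx 0.625$)
$W{\left(u,j \right)} = \frac{2}{j} - \frac{u}{2}$ ($W{\left(u,j \right)} = \frac{2}{j} + u \left(- \frac{1}{2}\right) = \frac{2}{j} - \frac{u}{2}$)
$U = \frac{81}{7}$ ($U = - 36 \left(\frac{2}{7} - \frac{5}{16}\right) 12 = \left(-36\right) \left(- \frac{3}{112}\right) 12 = \frac{27}{28} \cdot 12 = \frac{81}{7} \approx 11.571$)
$\frac{-46733 + U}{36983 + 18989} = \frac{-46733 + \frac{81}{7}}{36983 + 18989} = - \frac{327050}{7 \cdot 55972} = \left(- \frac{327050}{7}\right) \frac{1}{55972} = - \frac{163525}{195902}$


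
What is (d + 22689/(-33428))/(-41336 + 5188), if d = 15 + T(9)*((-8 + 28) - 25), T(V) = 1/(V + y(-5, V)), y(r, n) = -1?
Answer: -130811/345244384 ≈ -0.00037889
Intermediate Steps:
T(V) = 1/(-1 + V) (T(V) = 1/(V - 1) = 1/(-1 + V))
d = 115/8 (d = 15 + ((-8 + 28) - 25)/(-1 + 9) = 15 + (20 - 25)/8 = 15 + (⅛)*(-5) = 15 - 5/8 = 115/8 ≈ 14.375)
(d + 22689/(-33428))/(-41336 + 5188) = (115/8 + 22689/(-33428))/(-41336 + 5188) = (115/8 + 22689*(-1/33428))/(-36148) = (115/8 - 22689/33428)*(-1/36148) = (915677/66856)*(-1/36148) = -130811/345244384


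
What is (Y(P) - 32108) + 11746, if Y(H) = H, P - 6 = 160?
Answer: -20196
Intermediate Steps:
P = 166 (P = 6 + 160 = 166)
(Y(P) - 32108) + 11746 = (166 - 32108) + 11746 = -31942 + 11746 = -20196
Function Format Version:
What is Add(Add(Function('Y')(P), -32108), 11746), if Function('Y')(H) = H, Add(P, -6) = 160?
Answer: -20196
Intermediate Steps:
P = 166 (P = Add(6, 160) = 166)
Add(Add(Function('Y')(P), -32108), 11746) = Add(Add(166, -32108), 11746) = Add(-31942, 11746) = -20196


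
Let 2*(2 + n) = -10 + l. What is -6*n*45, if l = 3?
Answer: 1485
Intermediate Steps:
n = -11/2 (n = -2 + (-10 + 3)/2 = -2 + (½)*(-7) = -2 - 7/2 = -11/2 ≈ -5.5000)
-6*n*45 = -6*(-11/2)*45 = 33*45 = 1485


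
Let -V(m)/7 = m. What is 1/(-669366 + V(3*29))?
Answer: -1/669975 ≈ -1.4926e-6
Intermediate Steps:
V(m) = -7*m
1/(-669366 + V(3*29)) = 1/(-669366 - 21*29) = 1/(-669366 - 7*87) = 1/(-669366 - 609) = 1/(-669975) = -1/669975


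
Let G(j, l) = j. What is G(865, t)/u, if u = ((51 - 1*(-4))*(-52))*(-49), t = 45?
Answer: 173/28028 ≈ 0.0061724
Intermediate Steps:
u = 140140 (u = ((51 + 4)*(-52))*(-49) = (55*(-52))*(-49) = -2860*(-49) = 140140)
G(865, t)/u = 865/140140 = 865*(1/140140) = 173/28028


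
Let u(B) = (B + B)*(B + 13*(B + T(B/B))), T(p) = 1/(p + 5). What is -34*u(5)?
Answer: -73610/3 ≈ -24537.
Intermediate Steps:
T(p) = 1/(5 + p)
u(B) = 2*B*(13/6 + 14*B) (u(B) = (B + B)*(B + 13*(B + 1/(5 + B/B))) = (2*B)*(B + 13*(B + 1/(5 + 1))) = (2*B)*(B + 13*(B + 1/6)) = (2*B)*(B + 13*(1/6 + B)) = (2*B)*(B + (13/6 + 13*B)) = (2*B)*(13/6 + 14*B) = 2*B*(13/6 + 14*B))
-34*u(5) = -34*5*(13 + 84*5)/3 = -34*5*(13 + 420)/3 = -34*5*433/3 = -34*2165/3 = -73610/3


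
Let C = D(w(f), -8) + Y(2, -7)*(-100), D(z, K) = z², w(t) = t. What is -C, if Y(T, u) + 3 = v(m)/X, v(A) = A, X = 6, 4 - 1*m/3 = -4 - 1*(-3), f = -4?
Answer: -66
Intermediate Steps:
m = 15 (m = 12 - 3*(-4 - 1*(-3)) = 12 - 3*(-4 + 3) = 12 - 3*(-1) = 12 + 3 = 15)
Y(T, u) = -½ (Y(T, u) = -3 + 15/6 = -3 + 15*(⅙) = -3 + 5/2 = -½)
C = 66 (C = (-4)² - ½*(-100) = 16 + 50 = 66)
-C = -1*66 = -66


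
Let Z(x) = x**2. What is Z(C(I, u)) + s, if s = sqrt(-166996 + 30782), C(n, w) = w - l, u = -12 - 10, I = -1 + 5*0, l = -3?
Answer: 361 + 13*I*sqrt(806) ≈ 361.0 + 369.07*I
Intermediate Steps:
I = -1 (I = -1 + 0 = -1)
u = -22
C(n, w) = 3 + w (C(n, w) = w - 1*(-3) = w + 3 = 3 + w)
s = 13*I*sqrt(806) (s = sqrt(-136214) = 13*I*sqrt(806) ≈ 369.07*I)
Z(C(I, u)) + s = (3 - 22)**2 + 13*I*sqrt(806) = (-19)**2 + 13*I*sqrt(806) = 361 + 13*I*sqrt(806)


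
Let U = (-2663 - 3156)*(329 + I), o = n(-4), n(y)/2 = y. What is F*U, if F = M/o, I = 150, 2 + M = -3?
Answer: -13936505/8 ≈ -1.7421e+6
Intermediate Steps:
n(y) = 2*y
M = -5 (M = -2 - 3 = -5)
o = -8 (o = 2*(-4) = -8)
U = -2787301 (U = (-2663 - 3156)*(329 + 150) = -5819*479 = -2787301)
F = 5/8 (F = -5/(-8) = -5*(-1/8) = 5/8 ≈ 0.62500)
F*U = (5/8)*(-2787301) = -13936505/8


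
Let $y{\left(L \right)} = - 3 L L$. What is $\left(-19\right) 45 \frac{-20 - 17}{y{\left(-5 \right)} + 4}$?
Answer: $- \frac{31635}{71} \approx -445.56$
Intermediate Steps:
$y{\left(L \right)} = - 3 L^{2}$
$\left(-19\right) 45 \frac{-20 - 17}{y{\left(-5 \right)} + 4} = \left(-19\right) 45 \frac{-20 - 17}{- 3 \left(-5\right)^{2} + 4} = - 855 \left(- \frac{37}{\left(-3\right) 25 + 4}\right) = - 855 \left(- \frac{37}{-75 + 4}\right) = - 855 \left(- \frac{37}{-71}\right) = - 855 \left(\left(-37\right) \left(- \frac{1}{71}\right)\right) = \left(-855\right) \frac{37}{71} = - \frac{31635}{71}$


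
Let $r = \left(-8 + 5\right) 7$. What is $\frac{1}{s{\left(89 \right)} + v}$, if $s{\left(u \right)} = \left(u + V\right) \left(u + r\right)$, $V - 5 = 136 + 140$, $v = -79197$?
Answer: $- \frac{1}{54037} \approx -1.8506 \cdot 10^{-5}$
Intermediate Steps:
$r = -21$ ($r = \left(-3\right) 7 = -21$)
$V = 281$ ($V = 5 + \left(136 + 140\right) = 5 + 276 = 281$)
$s{\left(u \right)} = \left(-21 + u\right) \left(281 + u\right)$ ($s{\left(u \right)} = \left(u + 281\right) \left(u - 21\right) = \left(281 + u\right) \left(-21 + u\right) = \left(-21 + u\right) \left(281 + u\right)$)
$\frac{1}{s{\left(89 \right)} + v} = \frac{1}{\left(-5901 + 89^{2} + 260 \cdot 89\right) - 79197} = \frac{1}{\left(-5901 + 7921 + 23140\right) - 79197} = \frac{1}{25160 - 79197} = \frac{1}{-54037} = - \frac{1}{54037}$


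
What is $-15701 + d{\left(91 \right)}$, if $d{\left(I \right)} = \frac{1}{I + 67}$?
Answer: $- \frac{2480757}{158} \approx -15701.0$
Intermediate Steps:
$d{\left(I \right)} = \frac{1}{67 + I}$
$-15701 + d{\left(91 \right)} = -15701 + \frac{1}{67 + 91} = -15701 + \frac{1}{158} = - \frac{2480757}{158}$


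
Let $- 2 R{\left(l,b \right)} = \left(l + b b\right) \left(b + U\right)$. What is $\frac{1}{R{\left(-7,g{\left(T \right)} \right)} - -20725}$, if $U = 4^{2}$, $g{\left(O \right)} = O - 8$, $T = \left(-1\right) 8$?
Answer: $\frac{1}{20725} \approx 4.8251 \cdot 10^{-5}$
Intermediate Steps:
$T = -8$
$g{\left(O \right)} = -8 + O$
$U = 16$
$R{\left(l,b \right)} = - \frac{\left(16 + b\right) \left(l + b^{2}\right)}{2}$ ($R{\left(l,b \right)} = - \frac{\left(l + b b\right) \left(b + 16\right)}{2} = - \frac{\left(l + b^{2}\right) \left(16 + b\right)}{2} = - \frac{\left(16 + b\right) \left(l + b^{2}\right)}{2}$)
$\frac{1}{R{\left(-7,g{\left(T \right)} \right)} - -20725} = \frac{1}{\left(\left(-8\right) \left(-7\right) - 8 \left(-8 - 8\right)^{2} - \frac{\left(-8 - 8\right)^{3}}{2} - \frac{1}{2} \left(-8 - 8\right) \left(-7\right)\right) - -20725} = \frac{1}{\left(56 - 8 \left(-16\right)^{2} - \frac{\left(-16\right)^{3}}{2} - \left(-8\right) \left(-7\right)\right) + \left(-24199 + 44924\right)} = \frac{1}{\left(56 - 2048 - -2048 - 56\right) + 20725} = \frac{1}{\left(56 - 2048 + 2048 - 56\right) + 20725} = \frac{1}{0 + 20725} = \frac{1}{20725}$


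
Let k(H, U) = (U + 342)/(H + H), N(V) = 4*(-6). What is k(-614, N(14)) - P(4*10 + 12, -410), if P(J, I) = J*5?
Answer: -159799/614 ≈ -260.26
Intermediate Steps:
P(J, I) = 5*J
N(V) = -24
k(H, U) = (342 + U)/(2*H) (k(H, U) = (342 + U)/((2*H)) = (342 + U)*(1/(2*H)) = (342 + U)/(2*H))
k(-614, N(14)) - P(4*10 + 12, -410) = (½)*(342 - 24)/(-614) - 5*(4*10 + 12) = (½)*(-1/614)*318 - 5*(40 + 12) = -159/614 - 5*52 = -159/614 - 1*260 = -159/614 - 260 = -159799/614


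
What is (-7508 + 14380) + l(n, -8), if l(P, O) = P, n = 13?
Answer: 6885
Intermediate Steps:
(-7508 + 14380) + l(n, -8) = (-7508 + 14380) + 13 = 6872 + 13 = 6885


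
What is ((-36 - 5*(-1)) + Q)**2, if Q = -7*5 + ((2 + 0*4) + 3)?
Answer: 3721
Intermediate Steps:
Q = -30 (Q = -35 + ((2 + 0) + 3) = -35 + (2 + 3) = -35 + 5 = -30)
((-36 - 5*(-1)) + Q)**2 = ((-36 - 5*(-1)) - 30)**2 = ((-36 - 1*(-5)) - 30)**2 = ((-36 + 5) - 30)**2 = (-31 - 30)**2 = (-61)**2 = 3721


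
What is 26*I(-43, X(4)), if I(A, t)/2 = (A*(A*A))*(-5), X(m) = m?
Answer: 20671820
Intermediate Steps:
I(A, t) = -10*A³ (I(A, t) = 2*((A*(A*A))*(-5)) = 2*((A*A²)*(-5)) = 2*(A³*(-5)) = 2*(-5*A³) = -10*A³)
26*I(-43, X(4)) = 26*(-10*(-43)³) = 26*(-10*(-79507)) = 26*795070 = 20671820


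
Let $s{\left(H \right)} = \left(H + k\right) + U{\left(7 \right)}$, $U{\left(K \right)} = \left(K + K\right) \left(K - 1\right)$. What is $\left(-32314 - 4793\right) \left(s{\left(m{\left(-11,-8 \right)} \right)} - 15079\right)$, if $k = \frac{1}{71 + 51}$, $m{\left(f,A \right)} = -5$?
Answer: $\frac{67905772893}{122} \approx 5.566 \cdot 10^{8}$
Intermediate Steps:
$U{\left(K \right)} = 2 K \left(-1 + K\right)$
$k = \frac{1}{122} \approx 0.0081967$
$s{\left(H \right)} = \frac{10249}{122} + H$ ($s{\left(H \right)} = \left(H + \frac{1}{122}\right) + 2 \cdot 7 \left(-1 + 7\right) = \left(\frac{1}{122} + H\right) + 2 \cdot 7 \cdot 6 = \left(\frac{1}{122} + H\right) + 84 = \frac{10249}{122} + H$)
$\left(-32314 - 4793\right) \left(s{\left(m{\left(-11,-8 \right)} \right)} - 15079\right) = \left(-32314 - 4793\right) \left(\left(\frac{10249}{122} - 5\right) - 15079\right) = - 37107 \left(\frac{9639}{122} - 15079\right) = \left(-37107\right) \left(- \frac{1829999}{122}\right) = \frac{67905772893}{122}$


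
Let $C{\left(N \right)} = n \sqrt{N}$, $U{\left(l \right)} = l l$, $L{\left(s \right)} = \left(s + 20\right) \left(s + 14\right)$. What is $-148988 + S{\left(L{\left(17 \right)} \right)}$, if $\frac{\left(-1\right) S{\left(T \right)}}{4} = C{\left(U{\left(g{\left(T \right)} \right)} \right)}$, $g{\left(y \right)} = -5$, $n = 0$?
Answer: $-148988$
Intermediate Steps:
$L{\left(s \right)} = \left(14 + s\right) \left(20 + s\right)$ ($L{\left(s \right)} = \left(20 + s\right) \left(14 + s\right) = \left(14 + s\right) \left(20 + s\right)$)
$U{\left(l \right)} = l^{2}$
$C{\left(N \right)} = 0$ ($C{\left(N \right)} = 0 \sqrt{N} = 0$)
$S{\left(T \right)} = 0$ ($S{\left(T \right)} = \left(-4\right) 0 = 0$)
$-148988 + S{\left(L{\left(17 \right)} \right)} = -148988 + 0 = -148988$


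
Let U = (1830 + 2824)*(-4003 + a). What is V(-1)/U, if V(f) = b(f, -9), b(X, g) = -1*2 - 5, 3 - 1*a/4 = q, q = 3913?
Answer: 7/91418522 ≈ 7.6571e-8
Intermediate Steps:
a = -15640 (a = 12 - 4*3913 = 12 - 15652 = -15640)
b(X, g) = -7 (b(X, g) = -2 - 5 = -7)
V(f) = -7
U = -91418522 (U = (1830 + 2824)*(-4003 - 15640) = 4654*(-19643) = -91418522)
V(-1)/U = -7/(-91418522) = -7*(-1/91418522) = 7/91418522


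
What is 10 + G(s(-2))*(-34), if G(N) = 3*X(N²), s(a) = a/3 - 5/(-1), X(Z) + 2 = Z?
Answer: -5104/3 ≈ -1701.3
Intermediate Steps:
X(Z) = -2 + Z
s(a) = 5 + a/3 (s(a) = a*(⅓) - 5*(-1) = a/3 + 5 = 5 + a/3)
G(N) = -6 + 3*N² (G(N) = 3*(-2 + N²) = -6 + 3*N²)
10 + G(s(-2))*(-34) = 10 + (-6 + 3*(5 + (⅓)*(-2))²)*(-34) = 10 + (-6 + 3*(5 - ⅔)²)*(-34) = 10 + (-6 + 3*(13/3)²)*(-34) = 10 + (-6 + 3*(169/9))*(-34) = 10 + (-6 + 169/3)*(-34) = 10 + (151/3)*(-34) = 10 - 5134/3 = -5104/3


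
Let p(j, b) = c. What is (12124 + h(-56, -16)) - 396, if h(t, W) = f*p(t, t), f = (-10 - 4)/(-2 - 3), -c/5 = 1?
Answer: 11714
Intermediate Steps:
c = -5 (c = -5*1 = -5)
p(j, b) = -5
f = 14/5 (f = -14/(-5) = -14*(-⅕) = 14/5 ≈ 2.8000)
h(t, W) = -14 (h(t, W) = (14/5)*(-5) = -14)
(12124 + h(-56, -16)) - 396 = (12124 - 14) - 396 = 12110 - 396 = 11714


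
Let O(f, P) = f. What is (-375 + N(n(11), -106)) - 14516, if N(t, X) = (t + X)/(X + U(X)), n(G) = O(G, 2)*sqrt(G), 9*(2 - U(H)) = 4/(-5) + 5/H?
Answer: -7379935601/495631 - 52470*sqrt(11)/495631 ≈ -14890.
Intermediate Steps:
U(H) = 94/45 - 5/(9*H) (U(H) = 2 - (4/(-5) + 5/H)/9 = 2 - (4*(-1/5) + 5/H)/9 = 2 - (-4/5 + 5/H)/9 = 2 + (4/45 - 5/(9*H)) = 94/45 - 5/(9*H))
n(G) = G**(3/2) (n(G) = G*sqrt(G) = G**(3/2))
N(t, X) = (X + t)/(X + (-25 + 94*X)/(45*X)) (N(t, X) = (t + X)/(X + (-25 + 94*X)/(45*X)) = (X + t)/(X + (-25 + 94*X)/(45*X)))
(-375 + N(n(11), -106)) - 14516 = (-375 + 45*(-106)*(-106 + 11**(3/2))/(-25 + 45*(-106)**2 + 94*(-106))) - 14516 = (-375 + 45*(-106)*(-106 + 11*sqrt(11))/(-25 + 45*11236 - 9964)) - 14516 = (-375 + 45*(-106)*(-106 + 11*sqrt(11))/(-25 + 505620 - 9964)) - 14516 = (-375 + 45*(-106)*(-106 + 11*sqrt(11))/495631) - 14516 = (-375 + 45*(-106)*(1/495631)*(-106 + 11*sqrt(11))) - 14516 = (-375 + (505620/495631 - 52470*sqrt(11)/495631)) - 14516 = (-185356005/495631 - 52470*sqrt(11)/495631) - 14516 = -7379935601/495631 - 52470*sqrt(11)/495631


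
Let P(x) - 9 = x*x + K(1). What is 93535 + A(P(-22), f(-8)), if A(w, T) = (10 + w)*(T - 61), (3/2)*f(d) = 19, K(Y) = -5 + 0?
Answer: 69465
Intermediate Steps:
K(Y) = -5
f(d) = 38/3 (f(d) = (⅔)*19 = 38/3)
P(x) = 4 + x² (P(x) = 9 + (x*x - 5) = 9 + (x² - 5) = 9 + (-5 + x²) = 4 + x²)
A(w, T) = (-61 + T)*(10 + w) (A(w, T) = (10 + w)*(-61 + T) = (-61 + T)*(10 + w))
93535 + A(P(-22), f(-8)) = 93535 + (-610 - 61*(4 + (-22)²) + 10*(38/3) + 38*(4 + (-22)²)/3) = 93535 + (-610 - 61*(4 + 484) + 380/3 + 38*(4 + 484)/3) = 93535 + (-610 - 61*488 + 380/3 + (38/3)*488) = 93535 + (-610 - 29768 + 380/3 + 18544/3) = 93535 - 24070 = 69465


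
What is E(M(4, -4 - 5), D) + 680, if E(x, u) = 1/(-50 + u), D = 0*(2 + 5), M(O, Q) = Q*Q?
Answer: 33999/50 ≈ 679.98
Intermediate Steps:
M(O, Q) = Q²
D = 0 (D = 0*7 = 0)
E(M(4, -4 - 5), D) + 680 = 1/(-50 + 0) + 680 = 1/(-50) + 680 = -1/50 + 680 = 33999/50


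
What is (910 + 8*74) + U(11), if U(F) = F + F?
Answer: 1524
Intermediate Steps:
U(F) = 2*F
(910 + 8*74) + U(11) = (910 + 8*74) + 2*11 = (910 + 592) + 22 = 1502 + 22 = 1524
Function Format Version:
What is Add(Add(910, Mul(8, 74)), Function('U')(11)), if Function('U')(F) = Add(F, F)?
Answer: 1524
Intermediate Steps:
Function('U')(F) = Mul(2, F)
Add(Add(910, Mul(8, 74)), Function('U')(11)) = Add(Add(910, Mul(8, 74)), Mul(2, 11)) = Add(Add(910, 592), 22) = Add(1502, 22) = 1524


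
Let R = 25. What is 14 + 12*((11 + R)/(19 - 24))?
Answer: -362/5 ≈ -72.400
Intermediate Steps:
14 + 12*((11 + R)/(19 - 24)) = 14 + 12*((11 + 25)/(19 - 24)) = 14 + 12*(36/(-5)) = 14 + 12*(36*(-⅕)) = 14 + 12*(-36/5) = 14 - 432/5 = -362/5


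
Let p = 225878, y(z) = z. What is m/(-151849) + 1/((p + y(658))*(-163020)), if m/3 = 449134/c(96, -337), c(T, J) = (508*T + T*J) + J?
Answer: -7108488833815073/12881043534114344160 ≈ -0.00055186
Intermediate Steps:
c(T, J) = J + 508*T + J*T (c(T, J) = (508*T + J*T) + J = J + 508*T + J*T)
m = 192486/2297 (m = 3*(449134/(-337 + 508*96 - 337*96)) = 3*(449134/(-337 + 48768 - 32352)) = 3*(449134/16079) = 3*(449134*(1/16079)) = 3*(64162/2297) = 192486/2297 ≈ 83.799)
m/(-151849) + 1/((p + y(658))*(-163020)) = (192486/2297)/(-151849) + 1/((225878 + 658)*(-163020)) = (192486/2297)*(-1/151849) - 1/163020/226536 = -192486/348797153 + (1/226536)*(-1/163020) = -192486/348797153 - 1/36929898720 = -7108488833815073/12881043534114344160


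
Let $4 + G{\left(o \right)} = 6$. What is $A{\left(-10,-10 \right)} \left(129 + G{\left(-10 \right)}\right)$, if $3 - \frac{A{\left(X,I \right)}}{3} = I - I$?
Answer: $1179$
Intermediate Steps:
$A{\left(X,I \right)} = 9$ ($A{\left(X,I \right)} = 9 - 3 \left(I - I\right) = 9 - 0 = 9 + 0 = 9$)
$G{\left(o \right)} = 2$ ($G{\left(o \right)} = -4 + 6 = 2$)
$A{\left(-10,-10 \right)} \left(129 + G{\left(-10 \right)}\right) = 9 \left(129 + 2\right) = 9 \cdot 131 = 1179$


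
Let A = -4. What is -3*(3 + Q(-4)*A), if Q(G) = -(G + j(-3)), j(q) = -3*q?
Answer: -69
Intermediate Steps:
Q(G) = -9 - G (Q(G) = -(G - 3*(-3)) = -(G + 9) = -(9 + G) = -9 - G)
-3*(3 + Q(-4)*A) = -3*(3 + (-9 - 1*(-4))*(-4)) = -3*(3 + (-9 + 4)*(-4)) = -3*(3 - 5*(-4)) = -3*(3 + 20) = -3*23 = -69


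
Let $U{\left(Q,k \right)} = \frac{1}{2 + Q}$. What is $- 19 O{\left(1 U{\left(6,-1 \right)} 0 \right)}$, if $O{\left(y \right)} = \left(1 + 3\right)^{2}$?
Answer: $-304$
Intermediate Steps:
$O{\left(y \right)} = 16$ ($O{\left(y \right)} = 4^{2} = 16$)
$- 19 O{\left(1 U{\left(6,-1 \right)} 0 \right)} = \left(-19\right) 16 = -304$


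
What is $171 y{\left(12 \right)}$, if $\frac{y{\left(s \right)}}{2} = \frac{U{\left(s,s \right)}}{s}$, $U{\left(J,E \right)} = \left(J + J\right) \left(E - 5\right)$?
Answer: $4788$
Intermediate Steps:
$U{\left(J,E \right)} = 2 J \left(-5 + E\right)$
$y{\left(s \right)} = -20 + 4 s$ ($y{\left(s \right)} = 2 \frac{2 s \left(-5 + s\right)}{s} = 2 \left(-10 + 2 s\right) = -20 + 4 s$)
$171 y{\left(12 \right)} = 171 \left(-20 + 4 \cdot 12\right) = 171 \left(-20 + 48\right) = 171 \cdot 28 = 4788$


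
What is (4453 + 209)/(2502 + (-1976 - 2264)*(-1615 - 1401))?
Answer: 2331/6395171 ≈ 0.00036449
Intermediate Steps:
(4453 + 209)/(2502 + (-1976 - 2264)*(-1615 - 1401)) = 4662/(2502 - 4240*(-3016)) = 4662/(2502 + 12787840) = 4662/12790342 = 4662*(1/12790342) = 2331/6395171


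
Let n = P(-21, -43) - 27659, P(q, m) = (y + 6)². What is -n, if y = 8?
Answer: 27463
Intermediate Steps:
P(q, m) = 196 (P(q, m) = (8 + 6)² = 14² = 196)
n = -27463 (n = 196 - 27659 = -27463)
-n = -1*(-27463) = 27463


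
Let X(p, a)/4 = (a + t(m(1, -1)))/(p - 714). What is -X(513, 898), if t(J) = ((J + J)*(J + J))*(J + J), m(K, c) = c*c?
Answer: 1208/67 ≈ 18.030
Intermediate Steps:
m(K, c) = c**2
t(J) = 8*J**3 (t(J) = ((2*J)*(2*J))*(2*J) = (4*J**2)*(2*J) = 8*J**3)
X(p, a) = 4*(8 + a)/(-714 + p) (X(p, a) = 4*((a + 8*((-1)**2)**3)/(p - 714)) = 4*((a + 8*1**3)/(-714 + p)) = 4*((a + 8*1)/(-714 + p)) = 4*((a + 8)/(-714 + p)) = 4*((8 + a)/(-714 + p)) = 4*(8 + a)/(-714 + p))
-X(513, 898) = -4*(8 + 898)/(-714 + 513) = -4*906/(-201) = -4*(-1)*906/201 = -1*(-1208/67) = 1208/67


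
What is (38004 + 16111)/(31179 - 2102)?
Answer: 54115/29077 ≈ 1.8611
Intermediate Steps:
(38004 + 16111)/(31179 - 2102) = 54115/29077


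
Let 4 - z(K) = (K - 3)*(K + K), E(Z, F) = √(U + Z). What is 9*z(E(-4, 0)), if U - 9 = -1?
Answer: 72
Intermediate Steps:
U = 8 (U = 9 - 1 = 8)
E(Z, F) = √(8 + Z)
z(K) = 4 - 2*K*(-3 + K) (z(K) = 4 - (K - 3)*(K + K) = 4 - (-3 + K)*2*K = 4 - 2*K*(-3 + K))
9*z(E(-4, 0)) = 9*(4 - 2*(√(8 - 4))² + 6*√(8 - 4)) = 9*(4 - 2*(√4)² + 6*√4) = 9*(4 - 2*2² + 6*2) = 9*(4 - 2*4 + 12) = 9*(4 - 8 + 12) = 9*8 = 72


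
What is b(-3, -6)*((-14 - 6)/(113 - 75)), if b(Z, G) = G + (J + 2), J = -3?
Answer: 70/19 ≈ 3.6842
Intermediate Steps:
b(Z, G) = -1 + G (b(Z, G) = G + (-3 + 2) = G - 1 = -1 + G)
b(-3, -6)*((-14 - 6)/(113 - 75)) = (-1 - 6)*((-14 - 6)/(113 - 75)) = -(-140)/38 = -7*(-10/19) = 70/19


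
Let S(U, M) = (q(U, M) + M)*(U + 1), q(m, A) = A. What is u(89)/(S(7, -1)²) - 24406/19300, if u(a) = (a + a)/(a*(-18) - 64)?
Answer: -1301562097/1028921600 ≈ -1.2650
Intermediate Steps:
u(a) = 2*a/(-64 - 18*a) (u(a) = (2*a)/(-18*a - 64) = (2*a)/(-64 - 18*a) = 2*a/(-64 - 18*a))
S(U, M) = 2*M*(1 + U) (S(U, M) = (M + M)*(U + 1) = (2*M)*(1 + U) = 2*M*(1 + U))
u(89)/(S(7, -1)²) - 24406/19300 = (-1*89/(32 + 9*89))/((2*(-1)*(1 + 7))²) - 24406/19300 = (-1*89/(32 + 801))/((2*(-1)*8)²) - 24406*1/19300 = (-1*89/833)/((-16)²) - 12203/9650 = -1*89*1/833/256 - 12203/9650 = -89/833*1/256 - 12203/9650 = -89/213248 - 12203/9650 = -1301562097/1028921600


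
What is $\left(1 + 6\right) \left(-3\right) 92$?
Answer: $-1932$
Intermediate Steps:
$\left(1 + 6\right) \left(-3\right) 92 = 7 \left(-3\right) 92 = \left(-21\right) 92 = -1932$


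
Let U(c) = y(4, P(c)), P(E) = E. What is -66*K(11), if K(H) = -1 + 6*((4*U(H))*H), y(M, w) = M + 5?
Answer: -156750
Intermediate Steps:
y(M, w) = 5 + M
U(c) = 9 (U(c) = 5 + 4 = 9)
K(H) = -1 + 216*H (K(H) = -1 + 6*((4*9)*H) = -1 + 6*(36*H) = -1 + 216*H)
-66*K(11) = -66*(-1 + 216*11) = -66*(-1 + 2376) = -66*2375 = -156750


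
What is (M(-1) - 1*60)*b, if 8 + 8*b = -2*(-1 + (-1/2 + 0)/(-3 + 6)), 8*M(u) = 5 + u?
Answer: 2023/48 ≈ 42.146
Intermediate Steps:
M(u) = 5/8 + u/8 (M(u) = (5 + u)/8 = 5/8 + u/8)
b = -17/24 (b = -1 + (-2*(-1 + (-1/2 + 0)/(-3 + 6)))/8 = -1 + (-2*(-1 + (-1*½ + 0)/3))/8 = -1 + (-2*(-1 + (-½ + 0)*(⅓)))/8 = -1 + (-2*(-1 - ½*⅓))/8 = -1 + (-2*(-1 - ⅙))/8 = -1 + (-2*(-7/6))/8 = -1 + (⅛)*(7/3) = -1 + 7/24 = -17/24 ≈ -0.70833)
(M(-1) - 1*60)*b = ((5/8 + (⅛)*(-1)) - 1*60)*(-17/24) = ((5/8 - ⅛) - 60)*(-17/24) = (½ - 60)*(-17/24) = -119/2*(-17/24) = 2023/48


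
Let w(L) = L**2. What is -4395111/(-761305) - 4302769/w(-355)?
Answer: -544365137954/19188692525 ≈ -28.369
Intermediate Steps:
-4395111/(-761305) - 4302769/w(-355) = -4395111/(-761305) - 4302769/((-355)**2) = -4395111*(-1/761305) - 4302769/126025 = 4395111/761305 - 4302769*1/126025 = 4395111/761305 - 4302769/126025 = -544365137954/19188692525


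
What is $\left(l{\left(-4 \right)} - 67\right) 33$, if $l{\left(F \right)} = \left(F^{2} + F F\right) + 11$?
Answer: $-792$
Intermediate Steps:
$l{\left(F \right)} = 11 + 2 F^{2}$ ($l{\left(F \right)} = \left(F^{2} + F^{2}\right) + 11 = 2 F^{2} + 11 = 11 + 2 F^{2}$)
$\left(l{\left(-4 \right)} - 67\right) 33 = \left(\left(11 + 2 \left(-4\right)^{2}\right) - 67\right) 33 = \left(\left(11 + 2 \cdot 16\right) - 67\right) 33 = \left(\left(11 + 32\right) - 67\right) 33 = \left(43 - 67\right) 33 = \left(-24\right) 33 = -792$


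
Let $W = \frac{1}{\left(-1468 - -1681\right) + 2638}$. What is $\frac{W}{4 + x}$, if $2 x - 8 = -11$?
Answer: $\frac{2}{14255} \approx 0.0001403$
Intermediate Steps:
$W = \frac{1}{2851}$ ($W = \frac{1}{\left(-1468 + 1681\right) + 2638} = \frac{1}{213 + 2638} = \frac{1}{2851} \approx 0.00035075$)
$x = - \frac{3}{2}$ ($x = 4 + \frac{1}{2} \left(-11\right) = 4 - \frac{11}{2} = - \frac{3}{2} \approx -1.5$)
$\frac{W}{4 + x} = \frac{1}{4 - \frac{3}{2}} \cdot \frac{1}{2851} = \frac{1}{\frac{5}{2}} \cdot \frac{1}{2851} = \frac{2}{5} \cdot \frac{1}{2851} = \frac{2}{14255}$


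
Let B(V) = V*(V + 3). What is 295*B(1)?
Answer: 1180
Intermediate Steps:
B(V) = V*(3 + V)
295*B(1) = 295*(1*(3 + 1)) = 295*(1*4) = 295*4 = 1180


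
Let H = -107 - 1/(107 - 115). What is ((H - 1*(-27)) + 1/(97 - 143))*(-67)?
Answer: 984967/184 ≈ 5353.1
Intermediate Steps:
H = -855/8 (H = -107 - 1/(-8) = -107 - 1*(-⅛) = -107 + ⅛ = -855/8 ≈ -106.88)
((H - 1*(-27)) + 1/(97 - 143))*(-67) = ((-855/8 - 1*(-27)) + 1/(97 - 143))*(-67) = ((-855/8 + 27) + 1/(-46))*(-67) = (-639/8 - 1/46)*(-67) = -14701/184*(-67) = 984967/184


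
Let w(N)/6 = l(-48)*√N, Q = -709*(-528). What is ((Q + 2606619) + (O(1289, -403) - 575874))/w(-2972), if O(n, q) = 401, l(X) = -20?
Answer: 1202749*I*√743/89160 ≈ 367.71*I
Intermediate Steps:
Q = 374352
w(N) = -120*√N (w(N) = 6*(-20*√N) = -120*√N)
((Q + 2606619) + (O(1289, -403) - 575874))/w(-2972) = ((374352 + 2606619) + (401 - 575874))/((-240*I*√743)) = (2980971 - 575473)/((-240*I*√743)) = 2405498/((-240*I*√743)) = 2405498*(I*√743/178320) = 1202749*I*√743/89160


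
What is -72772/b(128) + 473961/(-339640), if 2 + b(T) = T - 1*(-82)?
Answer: -1550929123/4415320 ≈ -351.26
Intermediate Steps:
b(T) = 80 + T (b(T) = -2 + (T - 1*(-82)) = -2 + (T + 82) = -2 + (82 + T) = 80 + T)
-72772/b(128) + 473961/(-339640) = -72772/(80 + 128) + 473961/(-339640) = -72772/208 + 473961*(-1/339640) = -72772*1/208 - 473961/339640 = -18193/52 - 473961/339640 = -1550929123/4415320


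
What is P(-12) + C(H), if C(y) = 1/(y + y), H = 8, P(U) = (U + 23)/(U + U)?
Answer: -19/48 ≈ -0.39583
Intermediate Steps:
P(U) = (23 + U)/(2*U) (P(U) = (23 + U)/((2*U)) = (23 + U)*(1/(2*U)) = (23 + U)/(2*U))
C(y) = 1/(2*y)
P(-12) + C(H) = (½)*(23 - 12)/(-12) + (½)/8 = (½)*(-1/12)*11 + (½)*(⅛) = -11/24 + 1/16 = -19/48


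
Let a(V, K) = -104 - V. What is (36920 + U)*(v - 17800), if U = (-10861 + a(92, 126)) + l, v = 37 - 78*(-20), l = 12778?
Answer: -626100123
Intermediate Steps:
v = 1597 (v = 37 + 1560 = 1597)
U = 1721 (U = (-10861 + (-104 - 1*92)) + 12778 = (-10861 + (-104 - 92)) + 12778 = (-10861 - 196) + 12778 = -11057 + 12778 = 1721)
(36920 + U)*(v - 17800) = (36920 + 1721)*(1597 - 17800) = 38641*(-16203) = -626100123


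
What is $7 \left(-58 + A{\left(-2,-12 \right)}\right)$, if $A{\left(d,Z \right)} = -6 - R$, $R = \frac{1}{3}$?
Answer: $- \frac{1351}{3} \approx -450.33$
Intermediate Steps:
$R = \frac{1}{3} \approx 0.33333$
$A{\left(d,Z \right)} = - \frac{19}{3}$ ($A{\left(d,Z \right)} = -6 - \frac{1}{3} = - \frac{19}{3}$)
$7 \left(-58 + A{\left(-2,-12 \right)}\right) = 7 \left(-58 - \frac{19}{3}\right) = 7 \left(- \frac{193}{3}\right) = - \frac{1351}{3}$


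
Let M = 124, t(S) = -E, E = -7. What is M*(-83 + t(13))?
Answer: -9424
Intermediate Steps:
t(S) = 7 (t(S) = -1*(-7) = 7)
M*(-83 + t(13)) = 124*(-83 + 7) = 124*(-76) = -9424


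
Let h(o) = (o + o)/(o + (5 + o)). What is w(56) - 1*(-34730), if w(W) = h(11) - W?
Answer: 936220/27 ≈ 34675.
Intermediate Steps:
h(o) = 2*o/(5 + 2*o) (h(o) = (2*o)/(5 + 2*o) = 2*o/(5 + 2*o))
w(W) = 22/27 - W (w(W) = 2*11/(5 + 2*11) - W = 2*11/(5 + 22) - W = 2*11/27 - W = 2*11*(1/27) - W = 22/27 - W)
w(56) - 1*(-34730) = (22/27 - 1*56) - 1*(-34730) = (22/27 - 56) + 34730 = -1490/27 + 34730 = 936220/27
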